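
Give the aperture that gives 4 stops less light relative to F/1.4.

f/5.6

Aperture: f/1.4 → f/2 → f/2.8 → f/4 → f/5.6 — 4 stops narrower (darker).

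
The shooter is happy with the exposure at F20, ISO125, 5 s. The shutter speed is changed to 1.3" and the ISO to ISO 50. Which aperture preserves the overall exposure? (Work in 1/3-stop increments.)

Shutter speed: 5 → 4 → 3.2 → 2.5 → 2 → 1.6 → 1.3 — 2 stops shorter (darker).
ISO: 125 → 100 → 80 → 64 → 50 — 1 1/3 stops lower (darker).
Net change so far: 3 1/3 stops darker. Offset with the aperture: f/20 → f/18 → f/16 → f/14 → f/13 → f/11 → f/10 → f/9 → f/8 → f/7.1 → f/6.3.

f/6.3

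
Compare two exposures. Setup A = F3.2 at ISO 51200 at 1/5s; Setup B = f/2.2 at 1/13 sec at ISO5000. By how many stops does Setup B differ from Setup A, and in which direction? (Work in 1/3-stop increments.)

3 2/3 stops darker

Aperture: f/3.2 → f/2.8 → f/2.5 → f/2.2 — 1 stop wider (brighter).
Shutter speed: 1/5 → 1/6 → 1/8 → 1/10 → 1/13 — 1 1/3 stops shorter (darker).
ISO: 51200 → 40000 → 32000 → 25600 → 20000 → 16000 → 12800 → 10000 → 8000 → 6400 → 5000 — 3 1/3 stops dropped (darker).
Net: +1 −1 1/3 −3 1/3 = −3 2/3 stops.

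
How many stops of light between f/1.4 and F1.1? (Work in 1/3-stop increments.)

f/1.4 → f/1.2 → f/1.1 — count the steps: 2 third-stops = 2/3 stop.

2/3 stop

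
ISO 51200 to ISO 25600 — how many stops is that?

51200 → 25600 — count the steps: 1 stop.

1 stop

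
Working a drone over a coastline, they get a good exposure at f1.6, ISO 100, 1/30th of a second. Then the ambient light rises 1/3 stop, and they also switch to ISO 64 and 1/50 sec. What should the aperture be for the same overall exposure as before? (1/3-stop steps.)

f/1.1

Scene light: 1/3 stop brighter.
ISO: 100 → 80 → 64 — 2/3 stop dropped (darker).
Shutter speed: 1/30 → 1/40 → 1/50 — 2/3 stop shorter (darker).
Net so far: 1 stop darker. Aperture: f/1.6 → f/1.4 → f/1.2 → f/1.1.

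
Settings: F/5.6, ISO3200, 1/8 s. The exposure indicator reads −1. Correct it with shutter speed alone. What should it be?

Underexposed by 1 stop → need 1 stop brighter.
Shutter speed: 1/8 → 1/4.

1/4s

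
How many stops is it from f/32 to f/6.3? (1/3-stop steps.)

f/32 → f/29 → f/25 → f/22 → f/20 → f/18 → f/16 → f/14 → f/13 → f/11 → f/10 → f/9 → f/8 → f/7.1 → f/6.3 — count the steps: 14 third-stops = 4 2/3 stops.

4 2/3 stops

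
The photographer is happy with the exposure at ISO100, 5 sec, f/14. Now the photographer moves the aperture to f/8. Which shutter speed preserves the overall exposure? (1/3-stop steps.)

Aperture: f/14 → f/13 → f/11 → f/10 → f/9 → f/8 — 1 2/3 stops opened up (brighter).
Need 1 2/3 stops darker from the shutter speed: 5 → 4 → 3.2 → 2.5 → 2 → 1.6.

1.6 s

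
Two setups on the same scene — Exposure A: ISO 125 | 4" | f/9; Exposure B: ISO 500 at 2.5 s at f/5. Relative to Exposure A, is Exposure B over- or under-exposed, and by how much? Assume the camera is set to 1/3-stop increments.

3 stops brighter

Aperture: f/9 → f/8 → f/7.1 → f/6.3 → f/5.6 → f/5 — 1 2/3 stops opened up (brighter).
Shutter speed: 4 → 3.2 → 2.5 — 2/3 stop faster (darker).
ISO: 125 → 160 → 200 → 250 → 320 → 400 → 500 — 2 stops raised (brighter).
Net: +1 2/3 −2/3 +2 = +3 stops.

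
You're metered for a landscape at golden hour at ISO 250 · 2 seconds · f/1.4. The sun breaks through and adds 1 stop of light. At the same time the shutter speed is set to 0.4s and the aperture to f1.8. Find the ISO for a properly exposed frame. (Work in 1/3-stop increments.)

Scene light: 1 stop brighter.
Shutter speed: 2 → 1.6 → 1.3 → 1 → 0.8 → 0.6 → 0.5 → 0.4 — 2 1/3 stops shorter (darker).
Aperture: f/1.4 → f/1.6 → f/1.8 — 2/3 stop stopped down (darker).
Net so far: 2 stops darker. ISO: 250 → 320 → 400 → 500 → 640 → 800 → 1000.

ISO 1000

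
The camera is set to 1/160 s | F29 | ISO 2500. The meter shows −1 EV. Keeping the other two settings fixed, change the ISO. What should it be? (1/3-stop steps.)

Underexposed by 1 stop → need 1 stop brighter.
ISO: 2500 → 3200 → 4000 → 5000.

ISO 5000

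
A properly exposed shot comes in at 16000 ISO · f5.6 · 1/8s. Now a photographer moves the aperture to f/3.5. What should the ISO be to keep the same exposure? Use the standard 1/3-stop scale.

ISO 6400

Aperture: f/5.6 → f/5 → f/4.5 → f/4 → f/3.5 — 1 1/3 stops wider (brighter).
Need 1 1/3 stops darker from the ISO: 16000 → 12800 → 10000 → 8000 → 6400.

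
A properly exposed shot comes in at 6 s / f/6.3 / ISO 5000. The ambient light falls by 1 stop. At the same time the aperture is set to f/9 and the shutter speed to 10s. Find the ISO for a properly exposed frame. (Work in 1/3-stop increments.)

ISO 12800

Scene light: 1 stop darker.
Aperture: f/6.3 → f/7.1 → f/8 → f/9 — 1 stop smaller aperture (darker).
Shutter speed: 6 → 8 → 10 — 2/3 stop longer (brighter).
Net so far: 1 1/3 stops darker. ISO: 5000 → 6400 → 8000 → 10000 → 12800.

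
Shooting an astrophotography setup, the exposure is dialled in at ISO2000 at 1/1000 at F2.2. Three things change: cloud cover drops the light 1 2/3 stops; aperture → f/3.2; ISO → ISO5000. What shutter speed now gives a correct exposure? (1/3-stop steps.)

1/400s

Scene light: 1 2/3 stops darker.
Aperture: f/2.2 → f/2.5 → f/2.8 → f/3.2 — 1 stop narrower (darker).
ISO: 2000 → 2500 → 3200 → 4000 → 5000 — 1 1/3 stops raised (brighter).
Net so far: 1 1/3 stops darker. Shutter speed: 1/1000 → 1/800 → 1/640 → 1/500 → 1/400.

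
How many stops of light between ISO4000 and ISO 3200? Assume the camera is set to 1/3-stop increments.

4000 → 3200 — count the steps: 1 third-stops = 1/3 stop.

1/3 stop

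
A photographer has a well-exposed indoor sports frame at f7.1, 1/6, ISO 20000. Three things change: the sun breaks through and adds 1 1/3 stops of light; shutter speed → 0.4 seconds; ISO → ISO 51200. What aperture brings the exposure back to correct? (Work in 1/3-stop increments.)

Scene light: 1 1/3 stops brighter.
Shutter speed: 1/6 → 1/5 → 1/4 → 0.3 → 0.4 — 1 1/3 stops longer (brighter).
ISO: 20000 → 25600 → 32000 → 40000 → 51200 — 1 1/3 stops raised (brighter).
Net so far: 4 stops brighter. Aperture: f/7.1 → f/8 → f/9 → f/10 → f/11 → f/13 → f/14 → f/16 → f/18 → f/20 → f/22 → f/25 → f/29.

f/29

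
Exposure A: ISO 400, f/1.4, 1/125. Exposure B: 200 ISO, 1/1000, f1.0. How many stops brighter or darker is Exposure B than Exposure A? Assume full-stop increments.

3 stops darker

Aperture: f/1.4 → f/1.0 — 1 stop opened up (brighter).
Shutter speed: 1/125 → 1/250 → 1/500 → 1/1000 — 3 stops faster (darker).
ISO: 400 → 200 — 1 stop dropped (darker).
Net: +1 −3 −1 = −3 stops.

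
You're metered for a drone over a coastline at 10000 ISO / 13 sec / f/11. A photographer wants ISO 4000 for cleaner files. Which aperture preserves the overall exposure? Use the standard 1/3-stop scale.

ISO: 10000 → 8000 → 6400 → 5000 → 4000 — 1 1/3 stops lower (darker).
Need 1 1/3 stops brighter from the aperture: f/11 → f/10 → f/9 → f/8 → f/7.1.

f/7.1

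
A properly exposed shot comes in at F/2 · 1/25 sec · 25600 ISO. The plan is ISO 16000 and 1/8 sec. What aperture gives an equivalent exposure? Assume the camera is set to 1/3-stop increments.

ISO: 25600 → 20000 → 16000 — 2/3 stop dropped (darker).
Shutter speed: 1/25 → 1/20 → 1/15 → 1/13 → 1/10 → 1/8 — 1 2/3 stops slower (brighter).
Net change so far: 1 stop brighter. Offset with the aperture: f/2 → f/2.2 → f/2.5 → f/2.8.

f/2.8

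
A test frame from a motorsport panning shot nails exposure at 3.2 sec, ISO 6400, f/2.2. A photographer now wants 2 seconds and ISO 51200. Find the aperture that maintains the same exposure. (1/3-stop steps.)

Shutter speed: 3.2 → 2.5 → 2 — 2/3 stop faster (darker).
ISO: 6400 → 8000 → 10000 → 12800 → 16000 → 20000 → 25600 → 32000 → 40000 → 51200 — 3 stops raised (brighter).
Net change so far: 2 1/3 stops brighter. Offset with the aperture: f/2.2 → f/2.5 → f/2.8 → f/3.2 → f/3.5 → f/4 → f/4.5 → f/5.

f/5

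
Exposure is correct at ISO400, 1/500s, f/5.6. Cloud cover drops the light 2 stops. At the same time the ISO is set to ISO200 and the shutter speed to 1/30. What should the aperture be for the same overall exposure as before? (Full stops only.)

f/8

Scene light: 2 stops darker.
ISO: 400 → 200 — 1 stop lower (darker).
Shutter speed: 1/500 → 1/250 → 1/125 → 1/60 → 1/30 — 4 stops slower (brighter).
Net so far: 1 stop brighter. Aperture: f/5.6 → f/8.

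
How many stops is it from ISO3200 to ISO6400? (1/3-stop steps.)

1 stop

3200 → 4000 → 5000 → 6400 — count the steps: 3 third-stops = 1 stop.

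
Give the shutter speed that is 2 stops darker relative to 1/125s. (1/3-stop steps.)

1/500s

Shutter speed: 1/125 → 1/160 → 1/200 → 1/250 → 1/320 → 1/400 → 1/500 — 2 stops shorter (darker).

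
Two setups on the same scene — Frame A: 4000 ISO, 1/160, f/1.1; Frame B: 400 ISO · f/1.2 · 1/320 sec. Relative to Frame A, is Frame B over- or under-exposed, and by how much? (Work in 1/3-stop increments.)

4 2/3 stops darker

Aperture: f/1.1 → f/1.2 — 1/3 stop smaller aperture (darker).
Shutter speed: 1/160 → 1/200 → 1/250 → 1/320 — 1 stop shorter (darker).
ISO: 4000 → 3200 → 2500 → 2000 → 1600 → 1250 → 1000 → 800 → 640 → 500 → 400 — 3 1/3 stops dropped (darker).
Net: −1/3 −1 −3 1/3 = −4 2/3 stops.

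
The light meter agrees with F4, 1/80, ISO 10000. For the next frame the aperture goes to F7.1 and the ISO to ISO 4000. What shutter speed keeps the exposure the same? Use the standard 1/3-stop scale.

1/10s

Aperture: f/4 → f/4.5 → f/5 → f/5.6 → f/6.3 → f/7.1 — 1 2/3 stops smaller aperture (darker).
ISO: 10000 → 8000 → 6400 → 5000 → 4000 — 1 1/3 stops lower (darker).
Net change so far: 3 stops darker. Offset with the shutter speed: 1/80 → 1/60 → 1/50 → 1/40 → 1/30 → 1/25 → 1/20 → 1/15 → 1/13 → 1/10.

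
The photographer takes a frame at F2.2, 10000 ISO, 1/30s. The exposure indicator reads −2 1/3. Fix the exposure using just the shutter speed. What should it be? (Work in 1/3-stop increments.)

1/6s

Underexposed by 2 1/3 stops → need 2 1/3 stops brighter.
Shutter speed: 1/30 → 1/25 → 1/20 → 1/15 → 1/13 → 1/10 → 1/8 → 1/6.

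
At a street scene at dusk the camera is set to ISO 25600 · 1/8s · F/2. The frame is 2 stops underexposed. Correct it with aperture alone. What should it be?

Underexposed by 2 stops → need 2 stops brighter.
Aperture: f/2 → f/1.4 → f/1.0.

f/1.0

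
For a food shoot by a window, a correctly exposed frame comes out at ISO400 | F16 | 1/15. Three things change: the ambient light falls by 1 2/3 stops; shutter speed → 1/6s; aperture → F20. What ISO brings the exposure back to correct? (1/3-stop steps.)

Scene light: 1 2/3 stops darker.
Shutter speed: 1/15 → 1/13 → 1/10 → 1/8 → 1/6 — 1 1/3 stops slower (brighter).
Aperture: f/16 → f/18 → f/20 — 2/3 stop narrower (darker).
Net so far: 1 stop darker. ISO: 400 → 500 → 640 → 800.

ISO 800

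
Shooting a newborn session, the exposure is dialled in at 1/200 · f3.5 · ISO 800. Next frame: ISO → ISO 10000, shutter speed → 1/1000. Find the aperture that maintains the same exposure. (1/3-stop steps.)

f/5.6

ISO: 800 → 1000 → 1250 → 1600 → 2000 → 2500 → 3200 → 4000 → 5000 → 6400 → 8000 → 10000 — 3 2/3 stops higher (brighter).
Shutter speed: 1/200 → 1/250 → 1/320 → 1/400 → 1/500 → 1/640 → 1/800 → 1/1000 — 2 1/3 stops shorter (darker).
Net change so far: 1 1/3 stops brighter. Offset with the aperture: f/3.5 → f/4 → f/4.5 → f/5 → f/5.6.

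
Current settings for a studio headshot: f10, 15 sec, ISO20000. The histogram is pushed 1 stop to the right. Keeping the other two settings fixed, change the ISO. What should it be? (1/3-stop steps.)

Overexposed by 1 stop → need 1 stop darker.
ISO: 20000 → 16000 → 12800 → 10000.

ISO 10000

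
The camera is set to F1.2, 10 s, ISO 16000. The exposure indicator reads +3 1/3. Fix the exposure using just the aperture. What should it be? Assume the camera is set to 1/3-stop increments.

f/4

Overexposed by 3 1/3 stops → need 3 1/3 stops darker.
Aperture: f/1.2 → f/1.4 → f/1.6 → f/1.8 → f/2 → f/2.2 → f/2.5 → f/2.8 → f/3.2 → f/3.5 → f/4.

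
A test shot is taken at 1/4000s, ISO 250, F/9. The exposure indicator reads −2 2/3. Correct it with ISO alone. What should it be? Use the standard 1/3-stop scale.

Underexposed by 2 2/3 stops → need 2 2/3 stops brighter.
ISO: 250 → 320 → 400 → 500 → 640 → 800 → 1000 → 1250 → 1600.

ISO 1600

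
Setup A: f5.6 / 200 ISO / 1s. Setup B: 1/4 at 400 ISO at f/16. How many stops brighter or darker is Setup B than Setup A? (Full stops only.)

Aperture: f/5.6 → f/8 → f/11 → f/16 — 3 stops narrower (darker).
Shutter speed: 1 → 1/2 → 1/4 — 2 stops shorter (darker).
ISO: 200 → 400 — 1 stop higher (brighter).
Net: −3 −2 +1 = −4 stops.

4 stops darker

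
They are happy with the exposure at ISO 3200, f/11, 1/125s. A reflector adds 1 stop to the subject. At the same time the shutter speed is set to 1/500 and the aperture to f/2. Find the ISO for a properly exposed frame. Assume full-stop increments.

Scene light: 1 stop brighter.
Shutter speed: 1/125 → 1/250 → 1/500 — 2 stops faster (darker).
Aperture: f/11 → f/8 → f/5.6 → f/4 → f/2.8 → f/2 — 5 stops larger aperture (brighter).
Net so far: 4 stops brighter. ISO: 3200 → 1600 → 800 → 400 → 200.

ISO 200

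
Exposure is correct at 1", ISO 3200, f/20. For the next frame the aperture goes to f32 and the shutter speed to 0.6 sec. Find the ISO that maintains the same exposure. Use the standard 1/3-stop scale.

Aperture: f/20 → f/22 → f/25 → f/29 → f/32 — 1 1/3 stops stopped down (darker).
Shutter speed: 1 → 0.8 → 0.6 — 2/3 stop shorter (darker).
Net change so far: 2 stops darker. Offset with the ISO: 3200 → 4000 → 5000 → 6400 → 8000 → 10000 → 12800.

ISO 12800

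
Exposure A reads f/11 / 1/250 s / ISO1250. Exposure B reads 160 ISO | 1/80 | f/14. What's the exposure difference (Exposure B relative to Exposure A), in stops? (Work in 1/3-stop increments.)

Aperture: f/11 → f/13 → f/14 — 2/3 stop narrower (darker).
Shutter speed: 1/250 → 1/200 → 1/160 → 1/125 → 1/100 → 1/80 — 1 2/3 stops slower (brighter).
ISO: 1250 → 1000 → 800 → 640 → 500 → 400 → 320 → 250 → 200 → 160 — 3 stops dropped (darker).
Net: −2/3 +1 2/3 −3 = −2 stops.

2 stops darker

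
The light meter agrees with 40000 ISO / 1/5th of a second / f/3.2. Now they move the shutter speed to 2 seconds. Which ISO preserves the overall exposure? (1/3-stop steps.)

ISO 4000

Shutter speed: 1/5 → 1/4 → 0.3 → 0.4 → 0.5 → 0.6 → 0.8 → 1 → 1.3 → 1.6 → 2 — 3 1/3 stops slower (brighter).
Need 3 1/3 stops darker from the ISO: 40000 → 32000 → 25600 → 20000 → 16000 → 12800 → 10000 → 8000 → 6400 → 5000 → 4000.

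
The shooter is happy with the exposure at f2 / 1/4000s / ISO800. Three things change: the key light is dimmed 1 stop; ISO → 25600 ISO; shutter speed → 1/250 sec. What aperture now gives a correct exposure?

f/32

Scene light: 1 stop darker.
ISO: 800 → 1600 → 3200 → 6400 → 12800 → 25600 — 5 stops higher (brighter).
Shutter speed: 1/4000 → 1/2000 → 1/1000 → 1/500 → 1/250 — 4 stops longer (brighter).
Net so far: 8 stops brighter. Aperture: f/2 → f/2.8 → f/4 → f/5.6 → f/8 → f/11 → f/16 → f/22 → f/32.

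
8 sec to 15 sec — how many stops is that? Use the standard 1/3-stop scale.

8 → 10 → 13 → 15 — count the steps: 3 third-stops = 1 stop.

1 stop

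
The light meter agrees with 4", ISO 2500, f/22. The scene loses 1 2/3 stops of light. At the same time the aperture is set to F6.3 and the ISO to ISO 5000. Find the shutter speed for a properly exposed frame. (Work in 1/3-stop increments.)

Scene light: 1 2/3 stops darker.
Aperture: f/22 → f/20 → f/18 → f/16 → f/14 → f/13 → f/11 → f/10 → f/9 → f/8 → f/7.1 → f/6.3 — 3 2/3 stops opened up (brighter).
ISO: 2500 → 3200 → 4000 → 5000 — 1 stop raised (brighter).
Net so far: 3 stops brighter. Shutter speed: 4 → 3.2 → 2.5 → 2 → 1.6 → 1.3 → 1 → 0.8 → 0.6 → 0.5.

0.5 s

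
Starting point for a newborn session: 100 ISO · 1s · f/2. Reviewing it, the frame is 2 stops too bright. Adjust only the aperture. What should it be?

f/4

Overexposed by 2 stops → need 2 stops darker.
Aperture: f/2 → f/2.8 → f/4.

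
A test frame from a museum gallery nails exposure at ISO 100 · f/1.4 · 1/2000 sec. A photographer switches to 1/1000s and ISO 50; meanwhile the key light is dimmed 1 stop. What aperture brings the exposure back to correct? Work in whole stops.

Scene light: 1 stop darker.
Shutter speed: 1/2000 → 1/1000 — 1 stop slower (brighter).
ISO: 100 → 50 — 1 stop dropped (darker).
Net so far: 1 stop darker. Aperture: f/1.4 → f/1.0.

f/1.0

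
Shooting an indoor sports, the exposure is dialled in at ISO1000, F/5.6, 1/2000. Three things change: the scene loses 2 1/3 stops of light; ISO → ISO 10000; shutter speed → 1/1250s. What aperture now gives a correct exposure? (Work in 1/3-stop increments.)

f/10

Scene light: 2 1/3 stops darker.
ISO: 1000 → 1250 → 1600 → 2000 → 2500 → 3200 → 4000 → 5000 → 6400 → 8000 → 10000 — 3 1/3 stops higher (brighter).
Shutter speed: 1/2000 → 1/1600 → 1/1250 — 2/3 stop slower (brighter).
Net so far: 1 2/3 stops brighter. Aperture: f/5.6 → f/6.3 → f/7.1 → f/8 → f/9 → f/10.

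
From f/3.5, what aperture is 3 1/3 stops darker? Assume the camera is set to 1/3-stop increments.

f/11

Aperture: f/3.5 → f/4 → f/4.5 → f/5 → f/5.6 → f/6.3 → f/7.1 → f/8 → f/9 → f/10 → f/11 — 3 1/3 stops smaller aperture (darker).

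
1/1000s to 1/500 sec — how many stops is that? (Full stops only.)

1/1000 → 1/500 — count the steps: 1 stop.

1 stop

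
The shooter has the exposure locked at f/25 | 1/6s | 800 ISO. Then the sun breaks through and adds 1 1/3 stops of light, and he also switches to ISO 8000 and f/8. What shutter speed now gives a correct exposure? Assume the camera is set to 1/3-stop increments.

1/1600s

Scene light: 1 1/3 stops brighter.
ISO: 800 → 1000 → 1250 → 1600 → 2000 → 2500 → 3200 → 4000 → 5000 → 6400 → 8000 — 3 1/3 stops higher (brighter).
Aperture: f/25 → f/22 → f/20 → f/18 → f/16 → f/14 → f/13 → f/11 → f/10 → f/9 → f/8 — 3 1/3 stops larger aperture (brighter).
Net so far: 8 stops brighter. Shutter speed: 1/6 → 1/8 → 1/10 → 1/13 → 1/15 → 1/20 → 1/25 → 1/30 → 1/40 → 1/50 → 1/60 → 1/80 → 1/100 → 1/125 → 1/160 → 1/200 → 1/250 → 1/320 → 1/400 → 1/500 → 1/640 → 1/800 → 1/1000 → 1/1250 → 1/1600.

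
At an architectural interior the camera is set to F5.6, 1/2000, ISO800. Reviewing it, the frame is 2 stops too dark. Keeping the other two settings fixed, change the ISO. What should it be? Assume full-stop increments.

Underexposed by 2 stops → need 2 stops brighter.
ISO: 800 → 1600 → 3200.

ISO 3200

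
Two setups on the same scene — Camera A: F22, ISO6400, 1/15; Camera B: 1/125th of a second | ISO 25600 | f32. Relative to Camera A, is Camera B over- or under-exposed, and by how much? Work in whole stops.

2 stops darker

Aperture: f/22 → f/32 — 1 stop smaller aperture (darker).
Shutter speed: 1/15 → 1/30 → 1/60 → 1/125 — 3 stops shorter (darker).
ISO: 6400 → 12800 → 25600 — 2 stops raised (brighter).
Net: −1 −3 +2 = −2 stops.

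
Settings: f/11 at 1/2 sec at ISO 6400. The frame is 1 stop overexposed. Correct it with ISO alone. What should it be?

ISO 3200

Overexposed by 1 stop → need 1 stop darker.
ISO: 6400 → 3200.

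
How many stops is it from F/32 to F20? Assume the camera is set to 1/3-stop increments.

f/32 → f/29 → f/25 → f/22 → f/20 — count the steps: 4 third-stops = 1 1/3 stops.

1 1/3 stops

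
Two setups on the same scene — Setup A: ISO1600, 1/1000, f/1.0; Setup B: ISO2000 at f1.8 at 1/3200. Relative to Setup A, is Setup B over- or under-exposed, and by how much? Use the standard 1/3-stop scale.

3 stops darker

Aperture: f/1.0 → f/1.1 → f/1.2 → f/1.4 → f/1.6 → f/1.8 — 1 2/3 stops smaller aperture (darker).
Shutter speed: 1/1000 → 1/1250 → 1/1600 → 1/2000 → 1/2500 → 1/3200 — 1 2/3 stops shorter (darker).
ISO: 1600 → 2000 — 1/3 stop raised (brighter).
Net: −1 2/3 −1 2/3 +1/3 = −3 stops.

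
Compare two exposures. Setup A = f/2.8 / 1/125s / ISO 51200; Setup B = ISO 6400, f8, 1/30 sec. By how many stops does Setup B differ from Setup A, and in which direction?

Aperture: f/2.8 → f/4 → f/5.6 → f/8 — 3 stops stopped down (darker).
Shutter speed: 1/125 → 1/60 → 1/30 — 2 stops slower (brighter).
ISO: 51200 → 25600 → 12800 → 6400 — 3 stops lower (darker).
Net: −3 +2 −3 = −4 stops.

4 stops darker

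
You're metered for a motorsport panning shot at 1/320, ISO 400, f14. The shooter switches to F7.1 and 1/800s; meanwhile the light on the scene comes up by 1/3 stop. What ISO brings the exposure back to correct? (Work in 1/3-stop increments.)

ISO 200

Scene light: 1/3 stop brighter.
Aperture: f/14 → f/13 → f/11 → f/10 → f/9 → f/8 → f/7.1 — 2 stops wider (brighter).
Shutter speed: 1/320 → 1/400 → 1/500 → 1/640 → 1/800 — 1 1/3 stops shorter (darker).
Net so far: 1 stop brighter. ISO: 400 → 320 → 250 → 200.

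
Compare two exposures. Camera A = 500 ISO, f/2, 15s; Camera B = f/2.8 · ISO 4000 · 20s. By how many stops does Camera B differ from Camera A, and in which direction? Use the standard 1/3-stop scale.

Aperture: f/2 → f/2.2 → f/2.5 → f/2.8 — 1 stop smaller aperture (darker).
Shutter speed: 15 → 20 — 1/3 stop longer (brighter).
ISO: 500 → 640 → 800 → 1000 → 1250 → 1600 → 2000 → 2500 → 3200 → 4000 — 3 stops raised (brighter).
Net: −1 +1/3 +3 = +2 1/3 stops.

2 1/3 stops brighter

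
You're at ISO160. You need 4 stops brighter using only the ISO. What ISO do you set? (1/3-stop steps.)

ISO 2500

ISO: 160 → 200 → 250 → 320 → 400 → 500 → 640 → 800 → 1000 → 1250 → 1600 → 2000 → 2500 — 4 stops raised (brighter).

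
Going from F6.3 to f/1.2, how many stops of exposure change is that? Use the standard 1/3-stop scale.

4 2/3 stops

f/6.3 → f/5.6 → f/5 → f/4.5 → f/4 → f/3.5 → f/3.2 → f/2.8 → f/2.5 → f/2.2 → f/2 → f/1.8 → f/1.6 → f/1.4 → f/1.2 — count the steps: 14 third-stops = 4 2/3 stops.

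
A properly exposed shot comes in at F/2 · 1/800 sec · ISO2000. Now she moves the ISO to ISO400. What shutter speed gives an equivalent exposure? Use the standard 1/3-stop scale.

ISO: 2000 → 1600 → 1250 → 1000 → 800 → 640 → 500 → 400 — 2 1/3 stops dropped (darker).
Need 2 1/3 stops brighter from the shutter speed: 1/800 → 1/640 → 1/500 → 1/400 → 1/320 → 1/250 → 1/200 → 1/160.

1/160s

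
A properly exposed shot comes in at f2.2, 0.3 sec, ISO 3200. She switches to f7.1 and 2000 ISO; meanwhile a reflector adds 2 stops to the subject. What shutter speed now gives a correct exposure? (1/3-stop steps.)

Scene light: 2 stops brighter.
Aperture: f/2.2 → f/2.5 → f/2.8 → f/3.2 → f/3.5 → f/4 → f/4.5 → f/5 → f/5.6 → f/6.3 → f/7.1 — 3 1/3 stops smaller aperture (darker).
ISO: 3200 → 2500 → 2000 — 2/3 stop lower (darker).
Net so far: 2 stops darker. Shutter speed: 0.3 → 0.4 → 0.5 → 0.6 → 0.8 → 1 → 1.3.

1.3 s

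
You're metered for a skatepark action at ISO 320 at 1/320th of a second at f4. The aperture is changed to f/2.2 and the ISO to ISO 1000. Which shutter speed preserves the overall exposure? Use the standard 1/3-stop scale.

1/3200s

Aperture: f/4 → f/3.5 → f/3.2 → f/2.8 → f/2.5 → f/2.2 — 1 2/3 stops larger aperture (brighter).
ISO: 320 → 400 → 500 → 640 → 800 → 1000 — 1 2/3 stops raised (brighter).
Net change so far: 3 1/3 stops brighter. Offset with the shutter speed: 1/320 → 1/400 → 1/500 → 1/640 → 1/800 → 1/1000 → 1/1250 → 1/1600 → 1/2000 → 1/2500 → 1/3200.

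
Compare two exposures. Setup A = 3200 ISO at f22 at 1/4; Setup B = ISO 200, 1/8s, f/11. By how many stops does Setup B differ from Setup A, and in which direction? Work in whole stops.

Aperture: f/22 → f/16 → f/11 — 2 stops opened up (brighter).
Shutter speed: 1/4 → 1/8 — 1 stop faster (darker).
ISO: 3200 → 1600 → 800 → 400 → 200 — 4 stops lower (darker).
Net: +2 −1 −4 = −3 stops.

3 stops darker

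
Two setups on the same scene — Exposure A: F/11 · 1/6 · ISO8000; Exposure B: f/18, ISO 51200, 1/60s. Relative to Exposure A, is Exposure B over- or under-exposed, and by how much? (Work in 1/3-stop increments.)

2 stops darker

Aperture: f/11 → f/13 → f/14 → f/16 → f/18 — 1 1/3 stops smaller aperture (darker).
Shutter speed: 1/6 → 1/8 → 1/10 → 1/13 → 1/15 → 1/20 → 1/25 → 1/30 → 1/40 → 1/50 → 1/60 — 3 1/3 stops faster (darker).
ISO: 8000 → 10000 → 12800 → 16000 → 20000 → 25600 → 32000 → 40000 → 51200 — 2 2/3 stops raised (brighter).
Net: −1 1/3 −3 1/3 +2 2/3 = −2 stops.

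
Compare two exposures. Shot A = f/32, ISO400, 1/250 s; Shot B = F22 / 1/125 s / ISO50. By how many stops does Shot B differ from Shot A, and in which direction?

Aperture: f/32 → f/22 — 1 stop wider (brighter).
Shutter speed: 1/250 → 1/125 — 1 stop slower (brighter).
ISO: 400 → 200 → 100 → 50 — 3 stops dropped (darker).
Net: +1 +1 −3 = −1 stop.

1 stop darker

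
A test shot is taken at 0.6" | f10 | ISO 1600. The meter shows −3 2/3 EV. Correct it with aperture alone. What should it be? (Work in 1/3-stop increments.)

f/2.8

Underexposed by 3 2/3 stops → need 3 2/3 stops brighter.
Aperture: f/10 → f/9 → f/8 → f/7.1 → f/6.3 → f/5.6 → f/5 → f/4.5 → f/4 → f/3.5 → f/3.2 → f/2.8.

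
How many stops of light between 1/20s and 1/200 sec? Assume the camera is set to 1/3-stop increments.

1/20 → 1/25 → 1/30 → 1/40 → 1/50 → 1/60 → 1/80 → 1/100 → 1/125 → 1/160 → 1/200 — count the steps: 10 third-stops = 3 1/3 stops.

3 1/3 stops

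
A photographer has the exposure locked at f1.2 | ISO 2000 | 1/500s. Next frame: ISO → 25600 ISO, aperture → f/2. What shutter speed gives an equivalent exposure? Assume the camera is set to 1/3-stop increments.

ISO: 2000 → 2500 → 3200 → 4000 → 5000 → 6400 → 8000 → 10000 → 12800 → 16000 → 20000 → 25600 — 3 2/3 stops higher (brighter).
Aperture: f/1.2 → f/1.4 → f/1.6 → f/1.8 → f/2 — 1 1/3 stops narrower (darker).
Net change so far: 2 1/3 stops brighter. Offset with the shutter speed: 1/500 → 1/640 → 1/800 → 1/1000 → 1/1250 → 1/1600 → 1/2000 → 1/2500.

1/2500s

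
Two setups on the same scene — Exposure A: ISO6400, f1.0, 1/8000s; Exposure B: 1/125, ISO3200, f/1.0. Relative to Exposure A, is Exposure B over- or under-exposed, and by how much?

Aperture: unchanged.
Shutter speed: 1/8000 → 1/4000 → 1/2000 → 1/1000 → 1/500 → 1/250 → 1/125 — 6 stops longer (brighter).
ISO: 6400 → 3200 — 1 stop lower (darker).
Net: +6 −1 = +5 stops.

5 stops brighter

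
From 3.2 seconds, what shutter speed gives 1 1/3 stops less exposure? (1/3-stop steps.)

Shutter speed: 3.2 → 2.5 → 2 → 1.6 → 1.3 — 1 1/3 stops shorter (darker).

1.3 s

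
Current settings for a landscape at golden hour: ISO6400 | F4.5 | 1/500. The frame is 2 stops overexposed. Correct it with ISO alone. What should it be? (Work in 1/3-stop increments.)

Overexposed by 2 stops → need 2 stops darker.
ISO: 6400 → 5000 → 4000 → 3200 → 2500 → 2000 → 1600.

ISO 1600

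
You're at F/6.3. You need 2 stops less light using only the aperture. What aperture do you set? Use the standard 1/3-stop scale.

Aperture: f/6.3 → f/7.1 → f/8 → f/9 → f/10 → f/11 → f/13 — 2 stops smaller aperture (darker).

f/13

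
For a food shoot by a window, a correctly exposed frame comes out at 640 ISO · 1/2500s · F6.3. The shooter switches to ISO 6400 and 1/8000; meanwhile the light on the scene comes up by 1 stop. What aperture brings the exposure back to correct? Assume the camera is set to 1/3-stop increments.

Scene light: 1 stop brighter.
ISO: 640 → 800 → 1000 → 1250 → 1600 → 2000 → 2500 → 3200 → 4000 → 5000 → 6400 — 3 1/3 stops raised (brighter).
Shutter speed: 1/2500 → 1/3200 → 1/4000 → 1/5000 → 1/6400 → 1/8000 — 1 2/3 stops faster (darker).
Net so far: 2 2/3 stops brighter. Aperture: f/6.3 → f/7.1 → f/8 → f/9 → f/10 → f/11 → f/13 → f/14 → f/16.

f/16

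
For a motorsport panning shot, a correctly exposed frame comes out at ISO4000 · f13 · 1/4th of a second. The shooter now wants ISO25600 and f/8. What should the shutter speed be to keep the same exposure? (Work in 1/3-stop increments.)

1/60s

ISO: 4000 → 5000 → 6400 → 8000 → 10000 → 12800 → 16000 → 20000 → 25600 — 2 2/3 stops higher (brighter).
Aperture: f/13 → f/11 → f/10 → f/9 → f/8 — 1 1/3 stops wider (brighter).
Net change so far: 4 stops brighter. Offset with the shutter speed: 1/4 → 1/5 → 1/6 → 1/8 → 1/10 → 1/13 → 1/15 → 1/20 → 1/25 → 1/30 → 1/40 → 1/50 → 1/60.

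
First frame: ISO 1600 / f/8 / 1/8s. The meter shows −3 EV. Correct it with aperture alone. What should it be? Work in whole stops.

f/2.8

Underexposed by 3 stops → need 3 stops brighter.
Aperture: f/8 → f/5.6 → f/4 → f/2.8.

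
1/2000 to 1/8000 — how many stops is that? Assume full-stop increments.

1/2000 → 1/4000 → 1/8000 — count the steps: 2 stops.

2 stops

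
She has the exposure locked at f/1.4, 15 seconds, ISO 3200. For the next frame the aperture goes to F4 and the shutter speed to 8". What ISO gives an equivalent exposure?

ISO 51200

Aperture: f/1.4 → f/2 → f/2.8 → f/4 — 3 stops stopped down (darker).
Shutter speed: 15 → 8 — 1 stop faster (darker).
Net change so far: 4 stops darker. Offset with the ISO: 3200 → 6400 → 12800 → 25600 → 51200.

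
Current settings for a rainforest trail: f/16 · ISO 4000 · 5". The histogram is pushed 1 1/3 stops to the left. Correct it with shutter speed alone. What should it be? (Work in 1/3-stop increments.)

13 s

Underexposed by 1 1/3 stops → need 1 1/3 stops brighter.
Shutter speed: 5 → 6 → 8 → 10 → 13.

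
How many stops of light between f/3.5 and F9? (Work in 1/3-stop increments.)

2 2/3 stops

f/3.5 → f/4 → f/4.5 → f/5 → f/5.6 → f/6.3 → f/7.1 → f/8 → f/9 — count the steps: 8 third-stops = 2 2/3 stops.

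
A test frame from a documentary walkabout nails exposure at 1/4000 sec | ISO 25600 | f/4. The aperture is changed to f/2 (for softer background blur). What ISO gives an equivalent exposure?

ISO 6400

Aperture: f/4 → f/2.8 → f/2 — 2 stops opened up (brighter).
Need 2 stops darker from the ISO: 25600 → 12800 → 6400.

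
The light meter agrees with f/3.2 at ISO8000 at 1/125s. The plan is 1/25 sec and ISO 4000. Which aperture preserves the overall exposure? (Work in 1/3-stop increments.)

Shutter speed: 1/125 → 1/100 → 1/80 → 1/60 → 1/50 → 1/40 → 1/30 → 1/25 — 2 1/3 stops slower (brighter).
ISO: 8000 → 6400 → 5000 → 4000 — 1 stop dropped (darker).
Net change so far: 1 1/3 stops brighter. Offset with the aperture: f/3.2 → f/3.5 → f/4 → f/4.5 → f/5.

f/5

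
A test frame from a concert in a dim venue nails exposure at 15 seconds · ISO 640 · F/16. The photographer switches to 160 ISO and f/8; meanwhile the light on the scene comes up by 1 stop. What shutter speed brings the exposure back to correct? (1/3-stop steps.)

8 s

Scene light: 1 stop brighter.
ISO: 640 → 500 → 400 → 320 → 250 → 200 → 160 — 2 stops lower (darker).
Aperture: f/16 → f/14 → f/13 → f/11 → f/10 → f/9 → f/8 — 2 stops wider (brighter).
Net so far: 1 stop brighter. Shutter speed: 15 → 13 → 10 → 8.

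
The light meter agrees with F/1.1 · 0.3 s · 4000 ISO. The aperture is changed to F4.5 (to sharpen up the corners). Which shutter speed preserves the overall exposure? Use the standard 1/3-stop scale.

5 s

Aperture: f/1.1 → f/1.2 → f/1.4 → f/1.6 → f/1.8 → f/2 → f/2.2 → f/2.5 → f/2.8 → f/3.2 → f/3.5 → f/4 → f/4.5 — 4 stops stopped down (darker).
Need 4 stops brighter from the shutter speed: 0.3 → 0.4 → 0.5 → 0.6 → 0.8 → 1 → 1.3 → 1.6 → 2 → 2.5 → 3.2 → 4 → 5.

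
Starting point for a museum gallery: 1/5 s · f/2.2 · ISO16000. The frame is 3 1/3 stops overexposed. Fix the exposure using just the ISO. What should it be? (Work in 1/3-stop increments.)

Overexposed by 3 1/3 stops → need 3 1/3 stops darker.
ISO: 16000 → 12800 → 10000 → 8000 → 6400 → 5000 → 4000 → 3200 → 2500 → 2000 → 1600.

ISO 1600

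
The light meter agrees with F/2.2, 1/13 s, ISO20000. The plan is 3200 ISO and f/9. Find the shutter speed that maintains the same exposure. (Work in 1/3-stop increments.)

ISO: 20000 → 16000 → 12800 → 10000 → 8000 → 6400 → 5000 → 4000 → 3200 — 2 2/3 stops lower (darker).
Aperture: f/2.2 → f/2.5 → f/2.8 → f/3.2 → f/3.5 → f/4 → f/4.5 → f/5 → f/5.6 → f/6.3 → f/7.1 → f/8 → f/9 — 4 stops smaller aperture (darker).
Net change so far: 6 2/3 stops darker. Offset with the shutter speed: 1/13 → 1/10 → 1/8 → 1/6 → 1/5 → 1/4 → 0.3 → 0.4 → 0.5 → 0.6 → 0.8 → 1 → 1.3 → 1.6 → 2 → 2.5 → 3.2 → 4 → 5 → 6 → 8.

8 s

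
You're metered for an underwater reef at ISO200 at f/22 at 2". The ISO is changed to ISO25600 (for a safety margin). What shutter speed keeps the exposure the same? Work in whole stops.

ISO: 200 → 400 → 800 → 1600 → 3200 → 6400 → 12800 → 25600 — 7 stops raised (brighter).
Need 7 stops darker from the shutter speed: 2 → 1 → 1/2 → 1/4 → 1/8 → 1/15 → 1/30 → 1/60.

1/60s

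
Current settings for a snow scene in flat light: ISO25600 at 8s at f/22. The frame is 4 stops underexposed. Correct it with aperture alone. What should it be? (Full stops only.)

f/5.6

Underexposed by 4 stops → need 4 stops brighter.
Aperture: f/22 → f/16 → f/11 → f/8 → f/5.6.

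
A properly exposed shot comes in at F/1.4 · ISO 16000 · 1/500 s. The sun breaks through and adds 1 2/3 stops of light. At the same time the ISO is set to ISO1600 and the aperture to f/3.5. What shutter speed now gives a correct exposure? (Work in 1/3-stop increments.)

1/25s

Scene light: 1 2/3 stops brighter.
ISO: 16000 → 12800 → 10000 → 8000 → 6400 → 5000 → 4000 → 3200 → 2500 → 2000 → 1600 — 3 1/3 stops lower (darker).
Aperture: f/1.4 → f/1.6 → f/1.8 → f/2 → f/2.2 → f/2.5 → f/2.8 → f/3.2 → f/3.5 — 2 2/3 stops narrower (darker).
Net so far: 4 1/3 stops darker. Shutter speed: 1/500 → 1/400 → 1/320 → 1/250 → 1/200 → 1/160 → 1/125 → 1/100 → 1/80 → 1/60 → 1/50 → 1/40 → 1/30 → 1/25.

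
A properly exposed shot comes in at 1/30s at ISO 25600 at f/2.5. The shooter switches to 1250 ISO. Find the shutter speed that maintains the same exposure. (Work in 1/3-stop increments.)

0.6 s

ISO: 25600 → 20000 → 16000 → 12800 → 10000 → 8000 → 6400 → 5000 → 4000 → 3200 → 2500 → 2000 → 1600 → 1250 — 4 1/3 stops lower (darker).
Need 4 1/3 stops brighter from the shutter speed: 1/30 → 1/25 → 1/20 → 1/15 → 1/13 → 1/10 → 1/8 → 1/6 → 1/5 → 1/4 → 0.3 → 0.4 → 0.5 → 0.6.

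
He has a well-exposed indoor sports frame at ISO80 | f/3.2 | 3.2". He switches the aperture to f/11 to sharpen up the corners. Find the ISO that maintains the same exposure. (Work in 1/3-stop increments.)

ISO 1000

Aperture: f/3.2 → f/3.5 → f/4 → f/4.5 → f/5 → f/5.6 → f/6.3 → f/7.1 → f/8 → f/9 → f/10 → f/11 — 3 2/3 stops narrower (darker).
Need 3 2/3 stops brighter from the ISO: 80 → 100 → 125 → 160 → 200 → 250 → 320 → 400 → 500 → 640 → 800 → 1000.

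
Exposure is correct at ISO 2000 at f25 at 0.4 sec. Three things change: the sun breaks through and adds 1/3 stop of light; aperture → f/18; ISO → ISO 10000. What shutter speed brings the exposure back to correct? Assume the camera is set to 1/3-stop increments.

Scene light: 1/3 stop brighter.
Aperture: f/25 → f/22 → f/20 → f/18 — 1 stop opened up (brighter).
ISO: 2000 → 2500 → 3200 → 4000 → 5000 → 6400 → 8000 → 10000 — 2 1/3 stops raised (brighter).
Net so far: 3 2/3 stops brighter. Shutter speed: 0.4 → 0.3 → 1/4 → 1/5 → 1/6 → 1/8 → 1/10 → 1/13 → 1/15 → 1/20 → 1/25 → 1/30.

1/30s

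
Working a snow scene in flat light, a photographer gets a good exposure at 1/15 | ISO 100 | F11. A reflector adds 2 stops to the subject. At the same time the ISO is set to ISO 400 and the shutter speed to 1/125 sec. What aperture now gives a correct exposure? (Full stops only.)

f/16

Scene light: 2 stops brighter.
ISO: 100 → 200 → 400 — 2 stops raised (brighter).
Shutter speed: 1/15 → 1/30 → 1/60 → 1/125 — 3 stops faster (darker).
Net so far: 1 stop brighter. Aperture: f/11 → f/16.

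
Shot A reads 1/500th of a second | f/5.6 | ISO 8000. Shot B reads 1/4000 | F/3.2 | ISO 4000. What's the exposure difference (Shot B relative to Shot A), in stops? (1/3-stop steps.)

2 1/3 stops darker

Aperture: f/5.6 → f/5 → f/4.5 → f/4 → f/3.5 → f/3.2 — 1 2/3 stops wider (brighter).
Shutter speed: 1/500 → 1/640 → 1/800 → 1/1000 → 1/1250 → 1/1600 → 1/2000 → 1/2500 → 1/3200 → 1/4000 — 3 stops shorter (darker).
ISO: 8000 → 6400 → 5000 → 4000 — 1 stop lower (darker).
Net: +1 2/3 −3 −1 = −2 1/3 stops.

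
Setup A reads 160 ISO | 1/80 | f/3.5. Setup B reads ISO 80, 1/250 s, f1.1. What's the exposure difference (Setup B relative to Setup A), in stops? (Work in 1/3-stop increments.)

Aperture: f/3.5 → f/3.2 → f/2.8 → f/2.5 → f/2.2 → f/2 → f/1.8 → f/1.6 → f/1.4 → f/1.2 → f/1.1 — 3 1/3 stops opened up (brighter).
Shutter speed: 1/80 → 1/100 → 1/125 → 1/160 → 1/200 → 1/250 — 1 2/3 stops faster (darker).
ISO: 160 → 125 → 100 → 80 — 1 stop lower (darker).
Net: +3 1/3 −1 2/3 −1 = +2/3 stops.

2/3 stop brighter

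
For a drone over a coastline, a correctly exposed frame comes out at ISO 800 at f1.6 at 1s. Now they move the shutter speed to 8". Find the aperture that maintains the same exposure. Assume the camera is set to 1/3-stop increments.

Shutter speed: 1 → 1.3 → 1.6 → 2 → 2.5 → 3.2 → 4 → 5 → 6 → 8 — 3 stops slower (brighter).
Need 3 stops darker from the aperture: f/1.6 → f/1.8 → f/2 → f/2.2 → f/2.5 → f/2.8 → f/3.2 → f/3.5 → f/4 → f/4.5.

f/4.5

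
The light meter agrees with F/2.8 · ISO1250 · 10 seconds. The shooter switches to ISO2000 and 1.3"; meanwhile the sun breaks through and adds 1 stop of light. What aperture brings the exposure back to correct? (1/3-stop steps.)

Scene light: 1 stop brighter.
ISO: 1250 → 1600 → 2000 — 2/3 stop raised (brighter).
Shutter speed: 10 → 8 → 6 → 5 → 4 → 3.2 → 2.5 → 2 → 1.6 → 1.3 — 3 stops shorter (darker).
Net so far: 1 1/3 stops darker. Aperture: f/2.8 → f/2.5 → f/2.2 → f/2 → f/1.8.

f/1.8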